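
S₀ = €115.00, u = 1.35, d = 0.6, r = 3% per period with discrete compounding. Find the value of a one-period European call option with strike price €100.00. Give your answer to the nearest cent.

€30.75

Risk-neutral probability p = (1 + 0.03 − 0.6)/(1.35 − 0.6) = 0.4300/0.7500 = 0.5733
Terminal stock prices: S_u = 155.2, S_d = 69
Terminal payoffs (S − K): max(55.25, 0) = 55.25, max(-31, 0) = 0
Node 0 (S = 115): V_0 = 1/1.03·[0.5733·55.2500 + 0.4267·0.0000] = 30.7540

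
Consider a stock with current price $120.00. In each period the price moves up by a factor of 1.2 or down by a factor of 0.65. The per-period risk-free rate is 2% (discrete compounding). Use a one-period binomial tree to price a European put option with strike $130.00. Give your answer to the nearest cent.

Risk-neutral probability p = (1 + 0.02 − 0.65)/(1.2 − 0.65) = 0.3700/0.5500 = 0.6727
Terminal stock prices: S_u = 144, S_d = 78
Terminal payoffs (K − S): max(-14, 0) = 0, max(52, 0) = 52
Node 0 (S = 120): V_0 = 1/1.02·[0.6727·0.0000 + 0.3273·52.0000] = 16.6845

$16.68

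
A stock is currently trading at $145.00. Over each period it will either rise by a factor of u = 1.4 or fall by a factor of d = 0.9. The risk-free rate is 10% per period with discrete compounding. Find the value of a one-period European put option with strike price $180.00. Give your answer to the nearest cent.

Risk-neutral probability p = (1 + 0.1 − 0.9)/(1.4 − 0.9) = 0.2000/0.5000 = 0.4000
Terminal stock prices: S_u = 203, S_d = 130.5
Terminal payoffs (K − S): max(-23, 0) = 0, max(49.5, 0) = 49.5
Node 0 (S = 145): V_0 = 1/1.1·[0.4000·0.0000 + 0.6000·49.5000] = 27.0000

$27.00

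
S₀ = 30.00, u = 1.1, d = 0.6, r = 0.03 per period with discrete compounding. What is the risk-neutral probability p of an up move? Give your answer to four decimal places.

Risk-neutral probability p = (1 + 0.03 − 0.6)/(1.1 − 0.6) = 0.4300/0.5000 = 0.8600

p = 0.8600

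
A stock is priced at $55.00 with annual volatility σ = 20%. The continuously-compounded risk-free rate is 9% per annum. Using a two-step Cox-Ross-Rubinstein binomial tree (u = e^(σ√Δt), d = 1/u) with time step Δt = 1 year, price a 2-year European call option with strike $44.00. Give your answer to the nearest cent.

$18.84

CRR parameters: u = e^(σ√Δt) = e^(0.2·√1) = 1.2214, d = 1/u = 0.8187
Per-period rate: rΔt = 0.09·1 = 0.09, so R = e^0.09 = 1.0942
Risk-neutral probability p = (e^0.09 − 0.8187)/(1.2214 − 0.8187) = 0.2754/0.4027 = 0.6840
Terminal stock prices: S_uu = 82.05, S_ud = 55, S_dd = 36.87
Terminal payoffs (S − K): max(38.05, 0) = 38.05, max(11, 0) = 11, max(-7.132, 0) = 0
Node u (S = 67.18): V_u = e^(−0.09)·[0.6840·38.0504 + 0.3160·11.0000] = 26.9642
Node d (S = 45.03): V_d = e^(−0.09)·[0.6840·11.0000 + 0.3160·0.0000] = 6.8768
Node 0 (S = 55): V_0 = e^(−0.09)·[0.6840·26.9642 + 0.3160·6.8768] = 18.8429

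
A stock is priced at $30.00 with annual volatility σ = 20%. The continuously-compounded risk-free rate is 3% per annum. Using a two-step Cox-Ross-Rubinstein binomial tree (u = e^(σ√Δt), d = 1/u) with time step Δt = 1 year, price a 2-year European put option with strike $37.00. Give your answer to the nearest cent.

$6.86

CRR parameters: u = e^(σ√Δt) = e^(0.2·√1) = 1.2214, d = 1/u = 0.8187
Per-period rate: rΔt = 0.03·1 = 0.03, so R = e^0.03 = 1.0305
Risk-neutral probability p = (e^0.03 − 0.8187)/(1.2214 − 0.8187) = 0.2117/0.4027 = 0.5258
Terminal stock prices: S_uu = 44.75, S_ud = 30, S_dd = 20.11
Terminal payoffs (K − S): max(-7.755, 0) = 0, max(7, 0) = 7, max(16.89, 0) = 16.89
Node u (S = 36.64): V_u = e^(−0.03)·[0.5258·0.0000 + 0.4742·7.0000] = 3.2213
Node d (S = 24.56): V_d = e^(−0.03)·[0.5258·7.0000 + 0.4742·16.8904] = 11.3446
Node 0 (S = 30): V_0 = e^(−0.03)·[0.5258·3.2213 + 0.4742·11.3446] = 6.8643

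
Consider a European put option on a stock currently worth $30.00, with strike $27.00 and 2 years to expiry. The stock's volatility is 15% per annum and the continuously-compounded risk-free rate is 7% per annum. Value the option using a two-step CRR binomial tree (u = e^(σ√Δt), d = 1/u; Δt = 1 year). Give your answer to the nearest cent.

CRR parameters: u = e^(σ√Δt) = e^(0.15·√1) = 1.1618, d = 1/u = 0.8607
Per-period rate: rΔt = 0.07·1 = 0.07, so R = e^0.07 = 1.0725
Risk-neutral probability p = (e^0.07 − 0.8607)/(1.1618 − 0.8607) = 0.2118/0.3011 = 0.7034
Terminal stock prices: S_uu = 40.5, S_ud = 30, S_dd = 22.22
Terminal payoffs (K − S): max(-13.5, 0) = 0, max(-3, 0) = 0, max(4.775, 0) = 4.775
Node u (S = 34.86): V_u = e^(−0.07)·[0.7034·0.0000 + 0.2966·0.0000] = 0.0000
Node d (S = 25.82): V_d = e^(−0.07)·[0.7034·0.0000 + 0.2966·4.7755] = 1.3208
Node 0 (S = 30): V_0 = e^(−0.07)·[0.7034·0.0000 + 0.2966·1.3208] = 0.3653

$0.37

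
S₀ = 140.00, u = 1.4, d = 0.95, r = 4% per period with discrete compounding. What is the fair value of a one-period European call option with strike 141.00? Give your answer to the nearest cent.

10.58

Risk-neutral probability p = (1 + 0.04 − 0.95)/(1.4 − 0.95) = 0.0900/0.4500 = 0.2000
Terminal stock prices: S_u = 196, S_d = 133
Terminal payoffs (S − K): max(55, 0) = 55, max(-8, 0) = 0
Node 0 (S = 140): V_0 = 1/1.04·[0.2000·55.0000 + 0.8000·0.0000] = 10.5769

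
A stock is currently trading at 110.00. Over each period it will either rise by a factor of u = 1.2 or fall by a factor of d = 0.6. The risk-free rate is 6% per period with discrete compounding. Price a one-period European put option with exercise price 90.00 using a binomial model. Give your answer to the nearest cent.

5.28

Risk-neutral probability p = (1 + 0.06 − 0.6)/(1.2 − 0.6) = 0.4600/0.6000 = 0.7667
Terminal stock prices: S_u = 132, S_d = 66
Terminal payoffs (K − S): max(-42, 0) = 0, max(24, 0) = 24
Node 0 (S = 110): V_0 = 1/1.06·[0.7667·0.0000 + 0.2333·24.0000] = 5.2830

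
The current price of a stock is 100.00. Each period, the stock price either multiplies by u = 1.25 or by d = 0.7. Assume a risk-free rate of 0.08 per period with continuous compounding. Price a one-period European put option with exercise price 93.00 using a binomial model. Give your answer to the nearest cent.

6.44

Risk-neutral probability p = (e^0.08 − 0.7)/(1.25 − 0.7) = 0.3833/0.5500 = 0.6969
Terminal stock prices: S_u = 125, S_d = 70
Terminal payoffs (K − S): max(-32, 0) = 0, max(23, 0) = 23
Node 0 (S = 100): V_0 = e^(−0.08)·[0.6969·0.0000 + 0.3031·23.0000] = 6.4356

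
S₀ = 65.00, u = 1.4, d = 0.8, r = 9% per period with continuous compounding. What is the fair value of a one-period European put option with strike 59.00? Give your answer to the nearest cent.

3.26

Risk-neutral probability p = (e^0.09 − 0.8)/(1.4 − 0.8) = 0.2942/0.6000 = 0.4903
Terminal stock prices: S_u = 91, S_d = 52
Terminal payoffs (K − S): max(-32, 0) = 0, max(7, 0) = 7
Node 0 (S = 65): V_0 = e^(−0.09)·[0.4903·0.0000 + 0.5097·7.0000] = 3.2609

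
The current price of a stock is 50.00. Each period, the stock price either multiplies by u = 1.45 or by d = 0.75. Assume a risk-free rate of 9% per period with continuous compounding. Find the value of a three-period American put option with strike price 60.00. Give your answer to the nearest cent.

12.32

Risk-neutral probability p = (e^0.09 − 0.75)/(1.45 − 0.75) = 0.3442/0.7000 = 0.4917
Terminal stock prices: S_uuu = 152.4, S_uud = 78.84, S_udd = 40.78, S_ddd = 21.09
Terminal payoffs (K − S): max(-92.43, 0) = 0, max(-18.84, 0) = 0, max(19.22, 0) = 19.22, max(38.91, 0) = 38.91
Node uu (S = 105.1): continuation = e^(−0.09)·[0.4917·0.0000 + 0.5083·0.0000] = 0.0000; exercise value = 0.0000 ≤ continuation, so V_uu = 0.0000
Node ud (S = 54.38): continuation = e^(−0.09)·[0.4917·0.0000 + 0.5083·19.2188] = 8.9285; exercise value = 5.6250 ≤ continuation, so V_ud = 8.9285
Node dd (S = 28.12): continuation = e^(−0.09)·[0.4917·19.2188 + 0.5083·38.9062] = 26.7109; exercise value = 31.8750 > continuation, so V_dd = 31.8750 (exercise)
Node u (S = 72.5): continuation = e^(−0.09)·[0.4917·0.0000 + 0.5083·8.9285] = 4.1479; exercise value = 0.0000 ≤ continuation, so V_u = 4.1479
Node d (S = 37.5): continuation = e^(−0.09)·[0.4917·8.9285 + 0.5083·31.8750] = 18.8203; exercise value = 22.5000 > continuation, so V_d = 22.5000 (exercise)
Node 0 (S = 50): continuation = e^(−0.09)·[0.4917·4.1479 + 0.5083·22.5000] = 12.3168; exercise value = 10.0000 ≤ continuation, so V_0 = 12.3168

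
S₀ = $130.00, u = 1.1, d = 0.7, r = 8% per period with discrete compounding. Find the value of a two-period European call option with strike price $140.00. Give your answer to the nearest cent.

Risk-neutral probability p = (1 + 0.08 − 0.7)/(1.1 − 0.7) = 0.3800/0.4000 = 0.9500
Terminal stock prices: S_uu = 157.3, S_ud = 100.1, S_dd = 63.7
Terminal payoffs (S − K): max(17.3, 0) = 17.3, max(-39.9, 0) = 0, max(-76.3, 0) = 0
Node u (S = 143): V_u = 1/1.08·[0.9500·17.3000 + 0.0500·0.0000] = 15.2176
Node d (S = 91): V_d = 1/1.08·[0.9500·0.0000 + 0.0500·0.0000] = 0.0000
Node 0 (S = 130): V_0 = 1/1.08·[0.9500·15.2176 + 0.0500·0.0000] = 13.3858

$13.39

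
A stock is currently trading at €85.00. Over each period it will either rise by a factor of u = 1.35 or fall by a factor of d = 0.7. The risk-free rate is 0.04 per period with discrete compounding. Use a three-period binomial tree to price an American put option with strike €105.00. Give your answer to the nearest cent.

Risk-neutral probability p = (1 + 0.04 − 0.7)/(1.35 − 0.7) = 0.3400/0.6500 = 0.5231
Terminal stock prices: S_uuu = 209.1, S_uud = 108.4, S_udd = 56.23, S_ddd = 29.15
Terminal payoffs (K − S): max(-104.1, 0) = 0, max(-3.439, 0) = 0, max(48.77, 0) = 48.77, max(75.84, 0) = 75.84
Node uu (S = 154.9): continuation = 1/1.04·[0.5231·0.0000 + 0.4769·0.0000] = 0.0000; exercise value = 0.0000 ≤ continuation, so V_uu = 0.0000
Node ud (S = 80.33): continuation = 1/1.04·[0.5231·0.0000 + 0.4769·48.7725] = 22.3661; exercise value = 24.6750 > continuation, so V_ud = 24.6750 (exercise)
Node dd (S = 41.65): continuation = 1/1.04·[0.5231·48.7725 + 0.4769·75.8450] = 59.3115; exercise value = 63.3500 > continuation, so V_dd = 63.3500 (exercise)
Node u (S = 114.8): continuation = 1/1.04·[0.5231·0.0000 + 0.4769·24.6750] = 11.3155; exercise value = 0.0000 ≤ continuation, so V_u = 11.3155
Node d (S = 59.5): continuation = 1/1.04·[0.5231·24.6750 + 0.4769·63.3500] = 41.4615; exercise value = 45.5000 > continuation, so V_d = 45.5000 (exercise)
Node 0 (S = 85): continuation = 1/1.04·[0.5231·11.3155 + 0.4769·45.5000] = 26.5566; exercise value = 20.0000 ≤ continuation, so V_0 = 26.5566

€26.56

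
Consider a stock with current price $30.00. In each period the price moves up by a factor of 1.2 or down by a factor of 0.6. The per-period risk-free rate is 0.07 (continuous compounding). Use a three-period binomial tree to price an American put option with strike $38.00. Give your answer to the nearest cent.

$8.00

Risk-neutral probability p = (e^0.07 − 0.6)/(1.2 − 0.6) = 0.4725/0.6000 = 0.7875
Terminal stock prices: S_uuu = 51.84, S_uud = 25.92, S_udd = 12.96, S_ddd = 6.48
Terminal payoffs (K − S): max(-13.84, 0) = 0, max(12.08, 0) = 12.08, max(25.04, 0) = 25.04, max(31.52, 0) = 31.52
Node uu (S = 43.2): continuation = e^(−0.07)·[0.7875·0.0000 + 0.2125·12.0800] = 2.3933; exercise value = 0.0000 ≤ continuation, so V_uu = 2.3933
Node ud (S = 21.6): continuation = e^(−0.07)·[0.7875·12.0800 + 0.2125·25.0400] = 13.8310; exercise value = 16.4000 > continuation, so V_ud = 16.4000 (exercise)
Node dd (S = 10.8): continuation = e^(−0.07)·[0.7875·25.0400 + 0.2125·31.5200] = 24.6310; exercise value = 27.2000 > continuation, so V_dd = 27.2000 (exercise)
Node u (S = 36): continuation = e^(−0.07)·[0.7875·2.3933 + 0.2125·16.4000] = 5.0065; exercise value = 2.0000 ≤ continuation, so V_u = 5.0065
Node d (S = 18): continuation = e^(−0.07)·[0.7875·16.4000 + 0.2125·27.2000] = 17.4310; exercise value = 20.0000 > continuation, so V_d = 20.0000 (exercise)
Node 0 (S = 30): continuation = e^(−0.07)·[0.7875·5.0065 + 0.2125·20.0000] = 7.6386; exercise value = 8.0000 > continuation, so V_0 = 8.0000 (exercise)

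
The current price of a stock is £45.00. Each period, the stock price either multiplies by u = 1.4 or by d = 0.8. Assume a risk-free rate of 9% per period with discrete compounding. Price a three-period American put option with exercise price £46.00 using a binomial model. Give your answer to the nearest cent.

£5.31

Risk-neutral probability p = (1 + 0.09 − 0.8)/(1.4 − 0.8) = 0.2900/0.6000 = 0.4833
Terminal stock prices: S_uuu = 123.5, S_uud = 70.56, S_udd = 40.32, S_ddd = 23.04
Terminal payoffs (K − S): max(-77.48, 0) = 0, max(-24.56, 0) = 0, max(5.68, 0) = 5.68, max(22.96, 0) = 22.96
Node uu (S = 88.2): continuation = 1/1.09·[0.4833·0.0000 + 0.5167·0.0000] = 0.0000; exercise value = 0.0000 ≤ continuation, so V_uu = 0.0000
Node ud (S = 50.4): continuation = 1/1.09·[0.4833·0.0000 + 0.5167·5.6800] = 2.6924; exercise value = 0.0000 ≤ continuation, so V_ud = 2.6924
Node dd (S = 28.8): continuation = 1/1.09·[0.4833·5.6800 + 0.5167·22.9600] = 13.4018; exercise value = 17.2000 > continuation, so V_dd = 17.2000 (exercise)
Node u (S = 63): continuation = 1/1.09·[0.4833·0.0000 + 0.5167·2.6924] = 1.2762; exercise value = 0.0000 ≤ continuation, so V_u = 1.2762
Node d (S = 36): continuation = 1/1.09·[0.4833·2.6924 + 0.5167·17.2000] = 9.3468; exercise value = 10.0000 > continuation, so V_d = 10.0000 (exercise)
Node 0 (S = 45): continuation = 1/1.09·[0.4833·1.2762 + 0.5167·10.0000] = 5.3060; exercise value = 1.0000 ≤ continuation, so V_0 = 5.3060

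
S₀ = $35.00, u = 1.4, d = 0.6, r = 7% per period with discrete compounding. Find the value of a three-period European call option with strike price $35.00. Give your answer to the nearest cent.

$12.25

Risk-neutral probability p = (1 + 0.07 − 0.6)/(1.4 − 0.6) = 0.4700/0.8000 = 0.5875
Terminal stock prices: S_uuu = 96.04, S_uud = 41.16, S_udd = 17.64, S_ddd = 7.56
Terminal payoffs (S − K): max(61.04, 0) = 61.04, max(6.16, 0) = 6.16, max(-17.36, 0) = 0, max(-27.44, 0) = 0
Node uu (S = 68.6): V_uu = 1/1.07·[0.5875·61.0400 + 0.4125·6.1600] = 35.8897
Node ud (S = 29.4): V_ud = 1/1.07·[0.5875·6.1600 + 0.4125·0.0000] = 3.3822
Node dd (S = 12.6): V_dd = 1/1.07·[0.5875·0.0000 + 0.4125·0.0000] = 0.0000
Node u (S = 49): V_u = 1/1.07·[0.5875·35.8897 + 0.4125·3.3822] = 21.0097
Node d (S = 21): V_d = 1/1.07·[0.5875·3.3822 + 0.4125·0.0000] = 1.8571
Node 0 (S = 35): V_0 = 1/1.07·[0.5875·21.0097 + 0.4125·1.8571] = 12.2516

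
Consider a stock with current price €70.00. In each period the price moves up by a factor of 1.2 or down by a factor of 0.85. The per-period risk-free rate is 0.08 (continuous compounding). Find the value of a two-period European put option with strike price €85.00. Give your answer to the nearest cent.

Risk-neutral probability p = (e^0.08 − 0.85)/(1.2 − 0.85) = 0.2333/0.3500 = 0.6665
Terminal stock prices: S_uu = 100.8, S_ud = 71.4, S_dd = 50.57
Terminal payoffs (K − S): max(-15.8, 0) = 0, max(13.6, 0) = 13.6, max(34.43, 0) = 34.43
Node u (S = 84): V_u = e^(−0.08)·[0.6665·0.0000 + 0.3335·13.6000] = 4.1865
Node d (S = 59.5): V_d = e^(−0.08)·[0.6665·13.6000 + 0.3335·34.4250] = 18.9649
Node 0 (S = 70): V_0 = e^(−0.08)·[0.6665·4.1865 + 0.3335·18.9649] = 8.4138

€8.41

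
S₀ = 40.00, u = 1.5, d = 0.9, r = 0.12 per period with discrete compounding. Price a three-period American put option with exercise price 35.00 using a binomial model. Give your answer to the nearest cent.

Risk-neutral probability p = (1 + 0.12 − 0.9)/(1.5 − 0.9) = 0.2200/0.6000 = 0.3667
Terminal stock prices: S_uuu = 135, S_uud = 81, S_udd = 48.6, S_ddd = 29.16
Terminal payoffs (K − S): max(-100, 0) = 0, max(-46, 0) = 0, max(-13.6, 0) = 0, max(5.84, 0) = 5.84
Node uu (S = 90): continuation = 1/1.12·[0.3667·0.0000 + 0.6333·0.0000] = 0.0000; exercise value = 0.0000 ≤ continuation, so V_uu = 0.0000
Node ud (S = 54): continuation = 1/1.12·[0.3667·0.0000 + 0.6333·0.0000] = 0.0000; exercise value = 0.0000 ≤ continuation, so V_ud = 0.0000
Node dd (S = 32.4): continuation = 1/1.12·[0.3667·0.0000 + 0.6333·5.8400] = 3.3024; exercise value = 2.6000 ≤ continuation, so V_dd = 3.3024
Node u (S = 60): continuation = 1/1.12·[0.3667·0.0000 + 0.6333·0.0000] = 0.0000; exercise value = 0.0000 ≤ continuation, so V_u = 0.0000
Node d (S = 36): continuation = 1/1.12·[0.3667·0.0000 + 0.6333·3.3024] = 1.8674; exercise value = 0.0000 ≤ continuation, so V_d = 1.8674
Node 0 (S = 40): continuation = 1/1.12·[0.3667·0.0000 + 0.6333·1.8674] = 1.0560; exercise value = 0.0000 ≤ continuation, so V_0 = 1.0560

1.06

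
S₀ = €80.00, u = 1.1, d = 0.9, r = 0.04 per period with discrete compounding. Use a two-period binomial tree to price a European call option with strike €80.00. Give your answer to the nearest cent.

€7.61

Risk-neutral probability p = (1 + 0.04 − 0.9)/(1.1 − 0.9) = 0.1400/0.2000 = 0.7000
Terminal stock prices: S_uu = 96.8, S_ud = 79.2, S_dd = 64.8
Terminal payoffs (S − K): max(16.8, 0) = 16.8, max(-0.8, 0) = 0, max(-15.2, 0) = 0
Node u (S = 88): V_u = 1/1.04·[0.7000·16.8000 + 0.3000·0.0000] = 11.3077
Node d (S = 72): V_d = 1/1.04·[0.7000·0.0000 + 0.3000·0.0000] = 0.0000
Node 0 (S = 80): V_0 = 1/1.04·[0.7000·11.3077 + 0.3000·0.0000] = 7.6109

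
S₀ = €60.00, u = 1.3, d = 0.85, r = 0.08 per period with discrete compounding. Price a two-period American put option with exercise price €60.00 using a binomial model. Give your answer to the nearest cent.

€4.07

Risk-neutral probability p = (1 + 0.08 − 0.85)/(1.3 − 0.85) = 0.2300/0.4500 = 0.5111
Terminal stock prices: S_uu = 101.4, S_ud = 66.3, S_dd = 43.35
Terminal payoffs (K − S): max(-41.4, 0) = 0, max(-6.3, 0) = 0, max(16.65, 0) = 16.65
Node u (S = 78): continuation = 1/1.08·[0.5111·0.0000 + 0.4889·0.0000] = 0.0000; exercise value = 0.0000 ≤ continuation, so V_u = 0.0000
Node d (S = 51): continuation = 1/1.08·[0.5111·0.0000 + 0.4889·16.6500] = 7.5370; exercise value = 9.0000 > continuation, so V_d = 9.0000 (exercise)
Node 0 (S = 60): continuation = 1/1.08·[0.5111·0.0000 + 0.4889·9.0000] = 4.0741; exercise value = 0.0000 ≤ continuation, so V_0 = 4.0741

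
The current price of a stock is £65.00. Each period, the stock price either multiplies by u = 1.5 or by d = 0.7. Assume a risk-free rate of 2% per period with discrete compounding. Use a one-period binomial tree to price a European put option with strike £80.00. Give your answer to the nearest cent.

£20.29

Risk-neutral probability p = (1 + 0.02 − 0.7)/(1.5 − 0.7) = 0.3200/0.8000 = 0.4000
Terminal stock prices: S_u = 97.5, S_d = 45.5
Terminal payoffs (K − S): max(-17.5, 0) = 0, max(34.5, 0) = 34.5
Node 0 (S = 65): V_0 = 1/1.02·[0.4000·0.0000 + 0.6000·34.5000] = 20.2941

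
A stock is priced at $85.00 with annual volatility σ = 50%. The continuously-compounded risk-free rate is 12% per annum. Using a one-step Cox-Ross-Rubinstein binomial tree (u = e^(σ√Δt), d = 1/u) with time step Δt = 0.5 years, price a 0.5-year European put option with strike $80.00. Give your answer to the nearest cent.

$9.60

CRR parameters: u = e^(σ√Δt) = e^(0.5·√0.5) = 1.4241, d = 1/u = 0.7022
Per-period rate: rΔt = 0.12·0.5 = 0.06, so R = e^0.06 = 1.0618
Risk-neutral probability p = (e^0.06 − 0.7022)/(1.4241 − 0.7022) = 0.3596/0.7219 = 0.4982
Terminal stock prices: S_u = 121.1, S_d = 59.69
Terminal payoffs (K − S): max(-41.05, 0) = 0, max(20.31, 0) = 20.31
Node 0 (S = 85): V_0 = e^(−0.06)·[0.4982·0.0000 + 0.5018·20.3140] = 9.6004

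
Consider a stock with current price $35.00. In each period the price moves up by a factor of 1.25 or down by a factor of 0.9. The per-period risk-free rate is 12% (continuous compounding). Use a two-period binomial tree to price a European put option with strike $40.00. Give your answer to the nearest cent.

Risk-neutral probability p = (e^0.12 − 0.9)/(1.25 − 0.9) = 0.2275/0.3500 = 0.6500
Terminal stock prices: S_uu = 54.69, S_ud = 39.38, S_dd = 28.35
Terminal payoffs (K − S): max(-14.69, 0) = 0, max(0.625, 0) = 0.625, max(11.65, 0) = 11.65
Node u (S = 43.75): V_u = e^(−0.12)·[0.6500·0.0000 + 0.3500·0.6250] = 0.1940
Node d (S = 31.5): V_d = e^(−0.12)·[0.6500·0.6250 + 0.3500·11.6500] = 3.9768
Node 0 (S = 35): V_0 = e^(−0.12)·[0.6500·0.1940 + 0.3500·3.9768] = 1.3464

$1.35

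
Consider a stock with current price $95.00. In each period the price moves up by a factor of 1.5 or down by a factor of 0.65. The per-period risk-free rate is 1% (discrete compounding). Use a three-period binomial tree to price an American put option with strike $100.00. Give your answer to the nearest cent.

Risk-neutral probability p = (1 + 0.01 − 0.65)/(1.5 − 0.65) = 0.3600/0.8500 = 0.4235
Terminal stock prices: S_uuu = 320.6, S_uud = 138.9, S_udd = 60.21, S_ddd = 26.09
Terminal payoffs (K − S): max(-220.6, 0) = 0, max(-38.94, 0) = 0, max(39.79, 0) = 39.79, max(73.91, 0) = 73.91
Node uu (S = 213.8): continuation = 1/1.01·[0.4235·0.0000 + 0.5765·0.0000] = 0.0000; exercise value = 0.0000 ≤ continuation, so V_uu = 0.0000
Node ud (S = 92.62): continuation = 1/1.01·[0.4235·0.0000 + 0.5765·39.7937] = 22.7128; exercise value = 7.3750 ≤ continuation, so V_ud = 22.7128
Node dd (S = 40.14): continuation = 1/1.01·[0.4235·39.7937 + 0.5765·73.9106] = 58.8724; exercise value = 59.8625 > continuation, so V_dd = 59.8625 (exercise)
Node u (S = 142.5): continuation = 1/1.01·[0.4235·0.0000 + 0.5765·22.7128] = 12.9636; exercise value = 0.0000 ≤ continuation, so V_u = 12.9636
Node d (S = 61.75): continuation = 1/1.01·[0.4235·22.7128 + 0.5765·59.8625] = 43.6916; exercise value = 38.2500 ≤ continuation, so V_d = 43.6916
Node 0 (S = 95): continuation = 1/1.01·[0.4235·12.9636 + 0.5765·43.6916] = 30.3737; exercise value = 5.0000 ≤ continuation, so V_0 = 30.3737

$30.37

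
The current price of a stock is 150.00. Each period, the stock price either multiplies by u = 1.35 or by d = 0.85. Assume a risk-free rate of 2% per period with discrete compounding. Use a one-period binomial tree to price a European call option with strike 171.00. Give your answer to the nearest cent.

Risk-neutral probability p = (1 + 0.02 − 0.85)/(1.35 − 0.85) = 0.1700/0.5000 = 0.3400
Terminal stock prices: S_u = 202.5, S_d = 127.5
Terminal payoffs (S − K): max(31.5, 0) = 31.5, max(-43.5, 0) = 0
Node 0 (S = 150): V_0 = 1/1.02·[0.3400·31.5000 + 0.6600·0.0000] = 10.5000

10.50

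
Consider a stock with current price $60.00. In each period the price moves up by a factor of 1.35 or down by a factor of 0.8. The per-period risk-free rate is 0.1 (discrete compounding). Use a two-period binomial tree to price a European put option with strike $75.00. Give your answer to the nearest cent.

$10.43

Risk-neutral probability p = (1 + 0.1 − 0.8)/(1.35 − 0.8) = 0.3000/0.5500 = 0.5455
Terminal stock prices: S_uu = 109.4, S_ud = 64.8, S_dd = 38.4
Terminal payoffs (K − S): max(-34.35, 0) = 0, max(10.2, 0) = 10.2, max(36.6, 0) = 36.6
Node u (S = 81): V_u = 1/1.1·[0.5455·0.0000 + 0.4545·10.2000] = 4.2149
Node d (S = 48): V_d = 1/1.1·[0.5455·10.2000 + 0.4545·36.6000] = 20.1818
Node 0 (S = 60): V_0 = 1/1.1·[0.5455·4.2149 + 0.4545·20.1818] = 10.4296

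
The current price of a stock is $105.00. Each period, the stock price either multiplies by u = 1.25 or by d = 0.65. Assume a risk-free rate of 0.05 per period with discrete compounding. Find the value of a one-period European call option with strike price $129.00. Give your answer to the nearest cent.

Risk-neutral probability p = (1 + 0.05 − 0.65)/(1.25 − 0.65) = 0.4000/0.6000 = 0.6667
Terminal stock prices: S_u = 131.2, S_d = 68.25
Terminal payoffs (S − K): max(2.25, 0) = 2.25, max(-60.75, 0) = 0
Node 0 (S = 105): V_0 = 1/1.05·[0.6667·2.2500 + 0.3333·0.0000] = 1.4286

$1.43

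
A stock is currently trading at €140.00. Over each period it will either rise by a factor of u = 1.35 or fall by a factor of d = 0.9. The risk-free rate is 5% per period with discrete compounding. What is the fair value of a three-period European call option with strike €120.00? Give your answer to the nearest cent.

Risk-neutral probability p = (1 + 0.05 − 0.9)/(1.35 − 0.9) = 0.1500/0.4500 = 0.3333
Terminal stock prices: S_uuu = 344.5, S_uud = 229.6, S_udd = 153.1, S_ddd = 102.1
Terminal payoffs (S − K): max(224.5, 0) = 224.5, max(109.6, 0) = 109.6, max(33.09, 0) = 33.09, max(-17.94, 0) = 0
Node uu (S = 255.2): V_uu = 1/1.05·[0.3333·224.4525 + 0.6667·109.6350] = 140.8643
Node ud (S = 170.1): V_ud = 1/1.05·[0.3333·109.6350 + 0.6667·33.0900] = 55.8143
Node dd (S = 113.4): V_dd = 1/1.05·[0.3333·33.0900 + 0.6667·0.0000] = 10.5048
Node u (S = 189): V_u = 1/1.05·[0.3333·140.8643 + 0.6667·55.8143] = 80.1565
Node d (S = 126): V_d = 1/1.05·[0.3333·55.8143 + 0.6667·10.5048] = 24.3885
Node 0 (S = 140): V_0 = 1/1.05·[0.3333·80.1565 + 0.6667·24.3885] = 40.9313

€40.93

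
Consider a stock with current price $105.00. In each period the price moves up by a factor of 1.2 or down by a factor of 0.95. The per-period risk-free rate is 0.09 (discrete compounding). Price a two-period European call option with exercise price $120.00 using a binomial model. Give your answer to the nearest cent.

$8.24

Risk-neutral probability p = (1 + 0.09 − 0.95)/(1.2 − 0.95) = 0.1400/0.2500 = 0.5600
Terminal stock prices: S_uu = 151.2, S_ud = 119.7, S_dd = 94.76
Terminal payoffs (S − K): max(31.2, 0) = 31.2, max(-0.3, 0) = 0, max(-25.24, 0) = 0
Node u (S = 126): V_u = 1/1.09·[0.5600·31.2000 + 0.4400·0.0000] = 16.0294
Node d (S = 99.75): V_d = 1/1.09·[0.5600·0.0000 + 0.4400·0.0000] = 0.0000
Node 0 (S = 105): V_0 = 1/1.09·[0.5600·16.0294 + 0.4400·0.0000] = 8.2353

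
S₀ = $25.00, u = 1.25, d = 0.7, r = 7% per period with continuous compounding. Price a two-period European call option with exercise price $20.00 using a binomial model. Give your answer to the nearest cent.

Risk-neutral probability p = (e^0.07 − 0.7)/(1.25 − 0.7) = 0.3725/0.5500 = 0.6773
Terminal stock prices: S_uu = 39.06, S_ud = 21.88, S_dd = 12.25
Terminal payoffs (S − K): max(19.06, 0) = 19.06, max(1.875, 0) = 1.875, max(-7.75, 0) = 0
Node u (S = 31.25): V_u = e^(−0.07)·[0.6773·19.0625 + 0.3227·1.8750] = 12.6021
Node d (S = 17.5): V_d = e^(−0.07)·[0.6773·1.8750 + 0.3227·0.0000] = 1.1841
Node 0 (S = 25): V_0 = e^(−0.07)·[0.6773·12.6021 + 0.3227·1.1841] = 8.3145

$8.31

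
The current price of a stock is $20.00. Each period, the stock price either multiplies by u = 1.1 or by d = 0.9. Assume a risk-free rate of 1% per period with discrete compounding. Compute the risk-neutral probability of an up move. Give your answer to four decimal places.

Risk-neutral probability p = (1 + 0.01 − 0.9)/(1.1 − 0.9) = 0.1100/0.2000 = 0.5500

p = 0.5500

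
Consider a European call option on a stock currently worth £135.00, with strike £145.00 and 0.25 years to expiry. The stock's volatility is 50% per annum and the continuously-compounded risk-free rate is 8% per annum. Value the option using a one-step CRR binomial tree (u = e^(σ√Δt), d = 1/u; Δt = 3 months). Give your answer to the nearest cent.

£13.27

CRR parameters: u = e^(σ√Δt) = e^(0.5·√0.25) = 1.2840, d = 1/u = 0.7788
Per-period rate: rΔt = 0.08·0.25 = 0.02, so R = e^0.02 = 1.0202
Risk-neutral probability p = (e^0.02 − 0.7788)/(1.2840 − 0.7788) = 0.2414/0.5052 = 0.4778
Terminal stock prices: S_u = 173.3, S_d = 105.1
Terminal payoffs (S − K): max(28.34, 0) = 28.34, max(-39.86, 0) = 0
Node 0 (S = 135): V_0 = e^(−0.02)·[0.4778·28.3434 + 0.5222·0.0000] = 13.2746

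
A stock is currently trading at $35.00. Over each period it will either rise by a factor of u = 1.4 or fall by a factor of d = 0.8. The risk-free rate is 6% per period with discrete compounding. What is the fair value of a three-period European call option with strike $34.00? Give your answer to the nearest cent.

Risk-neutral probability p = (1 + 0.06 − 0.8)/(1.4 − 0.8) = 0.2600/0.6000 = 0.4333
Terminal stock prices: S_uuu = 96.04, S_uud = 54.88, S_udd = 31.36, S_ddd = 17.92
Terminal payoffs (S − K): max(62.04, 0) = 62.04, max(20.88, 0) = 20.88, max(-2.64, 0) = 0, max(-16.08, 0) = 0
Node uu (S = 68.6): V_uu = 1/1.06·[0.4333·62.0400 + 0.5667·20.8800] = 36.5245
Node ud (S = 39.2): V_ud = 1/1.06·[0.4333·20.8800 + 0.5667·0.0000] = 8.5358
Node dd (S = 22.4): V_dd = 1/1.06·[0.4333·0.0000 + 0.5667·0.0000] = 0.0000
Node u (S = 49): V_u = 1/1.06·[0.4333·36.5245 + 0.5667·8.5358] = 19.4946
Node d (S = 28): V_d = 1/1.06·[0.4333·8.5358 + 0.5667·0.0000] = 3.4895
Node 0 (S = 35): V_0 = 1/1.06·[0.4333·19.4946 + 0.5667·3.4895] = 9.8349

$9.83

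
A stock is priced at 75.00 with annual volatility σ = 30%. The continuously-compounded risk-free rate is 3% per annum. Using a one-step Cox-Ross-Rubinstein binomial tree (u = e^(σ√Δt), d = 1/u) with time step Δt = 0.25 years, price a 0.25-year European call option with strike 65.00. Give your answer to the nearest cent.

10.71

CRR parameters: u = e^(σ√Δt) = e^(0.3·√0.25) = 1.1618, d = 1/u = 0.8607
Per-period rate: rΔt = 0.03·0.25 = 0.0075, so R = e^0.0075 = 1.0075
Risk-neutral probability p = (e^0.0075 − 0.8607)/(1.1618 − 0.8607) = 0.1468/0.3011 = 0.4876
Terminal stock prices: S_u = 87.14, S_d = 64.55
Terminal payoffs (S − K): max(22.14, 0) = 22.14, max(-0.4469, 0) = 0
Node 0 (S = 75): V_0 = e^(−0.0075)·[0.4876·22.1376 + 0.5124·0.0000] = 10.7130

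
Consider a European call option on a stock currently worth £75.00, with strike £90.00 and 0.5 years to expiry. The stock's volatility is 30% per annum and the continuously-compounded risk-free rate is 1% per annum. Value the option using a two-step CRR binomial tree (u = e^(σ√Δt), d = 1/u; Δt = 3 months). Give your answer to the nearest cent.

£2.48

CRR parameters: u = e^(σ√Δt) = e^(0.3·√0.25) = 1.1618, d = 1/u = 0.8607
Per-period rate: rΔt = 0.01·0.25 = 0.0025, so R = e^0.0025 = 1.0025
Risk-neutral probability p = (e^0.0025 − 0.8607)/(1.1618 − 0.8607) = 0.1418/0.3011 = 0.4709
Terminal stock prices: S_uu = 101.2, S_ud = 75, S_dd = 55.56
Terminal payoffs (S − K): max(11.24, 0) = 11.24, max(-15, 0) = 0, max(-34.44, 0) = 0
Node u (S = 87.14): V_u = e^(−0.0025)·[0.4709·11.2394 + 0.5291·0.0000] = 5.2792
Node d (S = 64.55): V_d = e^(−0.0025)·[0.4709·0.0000 + 0.5291·0.0000] = 0.0000
Node 0 (S = 75): V_0 = e^(−0.0025)·[0.4709·5.2792 + 0.5291·0.0000] = 2.4797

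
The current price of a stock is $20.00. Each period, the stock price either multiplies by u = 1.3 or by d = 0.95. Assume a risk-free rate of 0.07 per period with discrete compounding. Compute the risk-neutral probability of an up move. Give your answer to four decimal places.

Risk-neutral probability p = (1 + 0.07 − 0.95)/(1.3 − 0.95) = 0.1200/0.3500 = 0.3429

p = 0.3429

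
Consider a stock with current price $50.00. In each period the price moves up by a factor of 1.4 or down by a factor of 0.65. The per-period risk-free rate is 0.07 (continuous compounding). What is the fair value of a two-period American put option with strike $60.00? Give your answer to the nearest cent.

$14.30

Risk-neutral probability p = (e^0.07 − 0.65)/(1.4 − 0.65) = 0.4225/0.7500 = 0.5633
Terminal stock prices: S_uu = 98, S_ud = 45.5, S_dd = 21.13
Terminal payoffs (K − S): max(-38, 0) = 0, max(14.5, 0) = 14.5, max(38.88, 0) = 38.88
Node u (S = 70): continuation = e^(−0.07)·[0.5633·0.0000 + 0.4367·14.5000] = 5.9035; exercise value = 0.0000 ≤ continuation, so V_u = 5.9035
Node d (S = 32.5): continuation = e^(−0.07)·[0.5633·14.5000 + 0.4367·38.8750] = 23.4436; exercise value = 27.5000 > continuation, so V_d = 27.5000 (exercise)
Node 0 (S = 50): continuation = e^(−0.07)·[0.5633·5.9035 + 0.4367·27.5000] = 14.2971; exercise value = 10.0000 ≤ continuation, so V_0 = 14.2971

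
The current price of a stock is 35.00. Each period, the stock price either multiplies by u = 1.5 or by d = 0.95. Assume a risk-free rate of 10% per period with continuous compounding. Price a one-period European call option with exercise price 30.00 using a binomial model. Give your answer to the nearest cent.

Risk-neutral probability p = (e^0.1 − 0.95)/(1.5 − 0.95) = 0.1552/0.5500 = 0.2821
Terminal stock prices: S_u = 52.5, S_d = 33.25
Terminal payoffs (S − K): max(22.5, 0) = 22.5, max(3.25, 0) = 3.25
Node 0 (S = 35): V_0 = e^(−0.1)·[0.2821·22.5000 + 0.7179·3.2500] = 7.8549

7.85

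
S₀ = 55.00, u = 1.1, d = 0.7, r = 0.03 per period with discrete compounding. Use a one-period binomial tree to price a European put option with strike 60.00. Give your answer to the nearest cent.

3.65

Risk-neutral probability p = (1 + 0.03 − 0.7)/(1.1 − 0.7) = 0.3300/0.4000 = 0.8250
Terminal stock prices: S_u = 60.5, S_d = 38.5
Terminal payoffs (K − S): max(-0.5, 0) = 0, max(21.5, 0) = 21.5
Node 0 (S = 55): V_0 = 1/1.03·[0.8250·0.0000 + 0.1750·21.5000] = 3.6529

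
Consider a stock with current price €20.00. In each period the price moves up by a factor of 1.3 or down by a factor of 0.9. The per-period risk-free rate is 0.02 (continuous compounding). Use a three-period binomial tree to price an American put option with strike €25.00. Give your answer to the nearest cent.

€5.35

Risk-neutral probability p = (e^0.02 − 0.9)/(1.3 − 0.9) = 0.1202/0.4000 = 0.3005
Terminal stock prices: S_uuu = 43.94, S_uud = 30.42, S_udd = 21.06, S_ddd = 14.58
Terminal payoffs (K − S): max(-18.94, 0) = 0, max(-5.42, 0) = 0, max(3.94, 0) = 3.94, max(10.42, 0) = 10.42
Node uu (S = 33.8): continuation = e^(−0.02)·[0.3005·0.0000 + 0.6995·0.0000] = 0.0000; exercise value = 0.0000 ≤ continuation, so V_uu = 0.0000
Node ud (S = 23.4): continuation = e^(−0.02)·[0.3005·0.0000 + 0.6995·3.9400] = 2.7014; exercise value = 1.6000 ≤ continuation, so V_ud = 2.7014
Node dd (S = 16.2): continuation = e^(−0.02)·[0.3005·3.9400 + 0.6995·10.4200] = 8.3050; exercise value = 8.8000 > continuation, so V_dd = 8.8000 (exercise)
Node u (S = 26): continuation = e^(−0.02)·[0.3005·0.0000 + 0.6995·2.7014] = 1.8522; exercise value = 0.0000 ≤ continuation, so V_u = 1.8522
Node d (S = 18): continuation = e^(−0.02)·[0.3005·2.7014 + 0.6995·8.8000] = 6.8294; exercise value = 7.0000 > continuation, so V_d = 7.0000 (exercise)
Node 0 (S = 20): continuation = e^(−0.02)·[0.3005·1.8522 + 0.6995·7.0000] = 5.3451; exercise value = 5.0000 ≤ continuation, so V_0 = 5.3451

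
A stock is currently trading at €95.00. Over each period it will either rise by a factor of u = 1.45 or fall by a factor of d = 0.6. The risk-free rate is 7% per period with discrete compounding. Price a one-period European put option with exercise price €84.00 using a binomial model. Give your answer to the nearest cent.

€11.28

Risk-neutral probability p = (1 + 0.07 − 0.6)/(1.45 − 0.6) = 0.4700/0.8500 = 0.5529
Terminal stock prices: S_u = 137.8, S_d = 57
Terminal payoffs (K − S): max(-53.75, 0) = 0, max(27, 0) = 27
Node 0 (S = 95): V_0 = 1/1.07·[0.5529·0.0000 + 0.4471·27.0000] = 11.2809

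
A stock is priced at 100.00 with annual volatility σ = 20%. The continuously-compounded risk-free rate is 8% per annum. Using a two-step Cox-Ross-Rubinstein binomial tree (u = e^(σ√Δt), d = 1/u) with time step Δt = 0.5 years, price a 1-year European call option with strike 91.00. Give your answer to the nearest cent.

CRR parameters: u = e^(σ√Δt) = e^(0.2·√0.5) = 1.1519, d = 1/u = 0.8681
Per-period rate: rΔt = 0.08·0.5 = 0.04, so R = e^0.04 = 1.0408
Risk-neutral probability p = (e^0.04 − 0.8681)/(1.1519 − 0.8681) = 0.1727/0.2838 = 0.6085
Terminal stock prices: S_uu = 132.7, S_ud = 100, S_dd = 75.36
Terminal payoffs (S − K): max(41.69, 0) = 41.69, max(9, 0) = 9, max(-15.64, 0) = 0
Node u (S = 115.2): V_u = e^(−0.04)·[0.6085·41.6896 + 0.3915·9.0000] = 27.7592
Node d (S = 86.81): V_d = e^(−0.04)·[0.6085·9.0000 + 0.3915·0.0000] = 5.2619
Node 0 (S = 100): V_0 = e^(−0.04)·[0.6085·27.7592 + 0.3915·5.2619] = 18.2086

18.21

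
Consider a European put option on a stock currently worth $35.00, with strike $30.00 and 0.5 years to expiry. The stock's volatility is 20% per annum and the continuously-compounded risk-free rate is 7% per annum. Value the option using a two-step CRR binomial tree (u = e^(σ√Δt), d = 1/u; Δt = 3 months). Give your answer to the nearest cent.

$0.25

CRR parameters: u = e^(σ√Δt) = e^(0.2·√0.25) = 1.1052, d = 1/u = 0.9048
Per-period rate: rΔt = 0.07·0.25 = 0.0175, so R = e^0.0175 = 1.0177
Risk-neutral probability p = (e^0.0175 − 0.9048)/(1.1052 − 0.9048) = 0.1128/0.2003 = 0.5631
Terminal stock prices: S_uu = 42.75, S_ud = 35, S_dd = 28.66
Terminal payoffs (K − S): max(-12.75, 0) = 0, max(-5, 0) = 0, max(1.344, 0) = 1.344
Node u (S = 38.68): V_u = e^(−0.0175)·[0.5631·0.0000 + 0.4369·0.0000] = 0.0000
Node d (S = 31.67): V_d = e^(−0.0175)·[0.5631·0.0000 + 0.4369·1.3444] = 0.5771
Node 0 (S = 35): V_0 = e^(−0.0175)·[0.5631·0.0000 + 0.4369·0.5771] = 0.2477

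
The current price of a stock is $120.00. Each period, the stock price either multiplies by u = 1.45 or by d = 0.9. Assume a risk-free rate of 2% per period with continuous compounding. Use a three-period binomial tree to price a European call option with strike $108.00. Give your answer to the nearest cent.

$27.51

Risk-neutral probability p = (e^0.02 − 0.9)/(1.45 − 0.9) = 0.1202/0.5500 = 0.2185
Terminal stock prices: S_uuu = 365.8, S_uud = 227.1, S_udd = 140.9, S_ddd = 87.48
Terminal payoffs (S − K): max(257.8, 0) = 257.8, max(119.1, 0) = 119.1, max(32.94, 0) = 32.94, max(-20.52, 0) = 0
Node uu (S = 252.3): V_uu = e^(−0.02)·[0.2185·257.8350 + 0.7815·119.0700] = 146.4385
Node ud (S = 156.6): V_ud = e^(−0.02)·[0.2185·119.0700 + 0.7815·32.9400] = 50.7385
Node dd (S = 97.2): V_dd = e^(−0.02)·[0.2185·32.9400 + 0.7815·0.0000] = 7.0564
Node u (S = 174): V_u = e^(−0.02)·[0.2185·146.4385 + 0.7815·50.7385] = 70.2347
Node d (S = 108): V_d = e^(−0.02)·[0.2185·50.7385 + 0.7815·7.0564] = 16.2743
Node 0 (S = 120): V_0 = e^(−0.02)·[0.2185·70.2347 + 0.7815·16.2743] = 27.5115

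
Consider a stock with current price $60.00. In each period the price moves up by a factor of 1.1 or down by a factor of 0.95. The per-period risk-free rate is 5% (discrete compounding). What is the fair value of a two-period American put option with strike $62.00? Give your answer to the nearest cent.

$2.00

Risk-neutral probability p = (1 + 0.05 − 0.95)/(1.1 − 0.95) = 0.1000/0.1500 = 0.6667
Terminal stock prices: S_uu = 72.6, S_ud = 62.7, S_dd = 54.15
Terminal payoffs (K − S): max(-10.6, 0) = 0, max(-0.7, 0) = 0, max(7.85, 0) = 7.85
Node u (S = 66): continuation = 1/1.05·[0.6667·0.0000 + 0.3333·0.0000] = 0.0000; exercise value = 0.0000 ≤ continuation, so V_u = 0.0000
Node d (S = 57): continuation = 1/1.05·[0.6667·0.0000 + 0.3333·7.8500] = 2.4921; exercise value = 5.0000 > continuation, so V_d = 5.0000 (exercise)
Node 0 (S = 60): continuation = 1/1.05·[0.6667·0.0000 + 0.3333·5.0000] = 1.5873; exercise value = 2.0000 > continuation, so V_0 = 2.0000 (exercise)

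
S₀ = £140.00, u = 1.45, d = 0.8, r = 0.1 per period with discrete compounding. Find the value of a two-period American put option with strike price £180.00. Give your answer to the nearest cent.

Risk-neutral probability p = (1 + 0.1 − 0.8)/(1.45 − 0.8) = 0.3000/0.6500 = 0.4615
Terminal stock prices: S_uu = 294.4, S_ud = 162.4, S_dd = 89.6
Terminal payoffs (K − S): max(-114.4, 0) = 0, max(17.6, 0) = 17.6, max(90.4, 0) = 90.4
Node u (S = 203): continuation = 1/1.1·[0.4615·0.0000 + 0.5385·17.6000] = 8.6154; exercise value = 0.0000 ≤ continuation, so V_u = 8.6154
Node d (S = 112): continuation = 1/1.1·[0.4615·17.6000 + 0.5385·90.4000] = 51.6364; exercise value = 68.0000 > continuation, so V_d = 68.0000 (exercise)
Node 0 (S = 140): continuation = 1/1.1·[0.4615·8.6154 + 0.5385·68.0000] = 36.9016; exercise value = 40.0000 > continuation, so V_0 = 40.0000 (exercise)

£40.00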